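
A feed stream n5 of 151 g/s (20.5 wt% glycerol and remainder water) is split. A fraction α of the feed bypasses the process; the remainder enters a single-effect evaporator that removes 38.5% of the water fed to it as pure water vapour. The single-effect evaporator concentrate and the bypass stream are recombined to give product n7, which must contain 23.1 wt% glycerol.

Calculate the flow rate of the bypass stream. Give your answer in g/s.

95.47 g/s

All 151×0.205 = 30.955 g/s of glycerol reaches n7, so n7 = 30.955/0.231 = 134 g/s and vapour = 16.996 g/s.
The evaporator receives (1−α)·151 of feed at 0.795 water and removes 0.385 of that water:
0.385×0.795×(1−α)×151 = 16.996
(1−α) = 16.996/46.217 = 0.3677;  α = 0.6323.
Bypass flow = 0.6323×151 = 95.472 g/s.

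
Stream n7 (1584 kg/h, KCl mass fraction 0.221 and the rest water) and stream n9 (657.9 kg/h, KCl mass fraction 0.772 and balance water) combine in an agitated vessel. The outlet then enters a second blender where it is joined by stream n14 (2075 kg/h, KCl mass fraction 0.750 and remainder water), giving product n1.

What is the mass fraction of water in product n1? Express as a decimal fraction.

Overall, product flow = 4316.9 kg/h.
water in = 1584×0.779 + 657.9×0.228 + 2075×0.250 = 1902.7 kg/h.
water fraction in n1 = 0.441.

0.441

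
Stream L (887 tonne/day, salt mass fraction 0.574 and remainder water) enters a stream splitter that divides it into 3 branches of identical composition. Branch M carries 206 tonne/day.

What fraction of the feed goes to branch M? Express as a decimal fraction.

Fraction to M = 206/887 = 0.2322.

0.232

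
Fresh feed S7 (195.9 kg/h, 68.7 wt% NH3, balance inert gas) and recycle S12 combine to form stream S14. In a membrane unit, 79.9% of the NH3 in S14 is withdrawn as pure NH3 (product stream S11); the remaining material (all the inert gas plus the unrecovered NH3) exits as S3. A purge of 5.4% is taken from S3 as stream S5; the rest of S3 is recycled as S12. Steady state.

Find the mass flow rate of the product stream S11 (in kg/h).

132.8 kg/h

NH3 in S14: m_A = 195.9×0.687 + (1−0.054)·(1−0.799)·m_A, so m_A = 134.58/0.8099 = 166.18 kg/h.
Product S11 = 0.799×166.18 = 132.78 kg/h.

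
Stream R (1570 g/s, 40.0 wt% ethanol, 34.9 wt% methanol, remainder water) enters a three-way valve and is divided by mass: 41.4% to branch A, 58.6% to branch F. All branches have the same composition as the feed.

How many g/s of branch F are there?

Branch F flow = 0.586×1570 = 920.02 g/s.

920 g/s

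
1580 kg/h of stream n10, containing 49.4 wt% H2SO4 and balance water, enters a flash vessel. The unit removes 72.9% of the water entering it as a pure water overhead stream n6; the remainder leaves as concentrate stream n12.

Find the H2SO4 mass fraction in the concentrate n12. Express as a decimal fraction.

0.7827

H2SO4 is not removed: 1580×0.494 = 780.52 kg/h of H2SO4 enters n12.
water entering = 1580×0.506 = 799.48 kg/h; overhead removed = 0.729×799.48 = 582.82 kg/h.
Concentrate = 1580 − 582.82 = 997.18 kg/h.
Mass fraction = 780.52/997.18 = 0.7827.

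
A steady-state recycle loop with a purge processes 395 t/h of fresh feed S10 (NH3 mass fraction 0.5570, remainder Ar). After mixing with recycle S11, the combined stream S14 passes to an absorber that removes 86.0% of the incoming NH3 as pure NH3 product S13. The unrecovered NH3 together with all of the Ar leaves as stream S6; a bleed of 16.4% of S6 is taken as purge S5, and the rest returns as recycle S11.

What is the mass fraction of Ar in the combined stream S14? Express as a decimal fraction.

Ar enters only via S10 and leaves only via the purge: 395×0.443 = 0.164×(Ar in S6), and the absorber passes all Ar, so Ar in S14 = Ar in S6 = 1067 t/h.
NH3 in S14: m_A = 395×0.557 + (1−0.164)·(1−0.860)·m_A, so m_A = 220.02/0.8830 = 249.18 t/h.
S14 = 249.18 + 1067 = 1316.2 t/h.
Ar fraction in S14 = 1067/1316.2 = 0.8107.

0.8107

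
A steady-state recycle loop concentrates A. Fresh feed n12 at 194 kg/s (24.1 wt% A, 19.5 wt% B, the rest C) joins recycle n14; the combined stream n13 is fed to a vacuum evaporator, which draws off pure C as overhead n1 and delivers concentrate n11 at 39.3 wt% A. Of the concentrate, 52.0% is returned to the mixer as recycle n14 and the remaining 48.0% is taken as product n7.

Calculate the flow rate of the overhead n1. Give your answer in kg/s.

Overall A balance (none leaves overhead): A in fresh feed = A in product, i.e. 194×0.241 = (1−0.520)·n11·0.393.
n11 = 46.754/(0.393×0.480) = 247.85 kg/s.
Recycle n14 = 0.520×247.85 = 128.88 kg/s.
Combined feed n13 = 194 + 128.88 = 322.88 kg/s.
Overhead n1 = n13 − n11 = 322.88 − 247.85 = 75.033 kg/s.

75.03 kg/s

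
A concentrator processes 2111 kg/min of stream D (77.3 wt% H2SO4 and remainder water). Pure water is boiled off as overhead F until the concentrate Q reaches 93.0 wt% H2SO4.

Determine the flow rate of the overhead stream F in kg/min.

H2SO4 is conserved: 2111×0.773 = 1631.8 kg/min all reports to the concentrate.
Concentrate = 1631.8/(target fraction) = 1754.6 kg/min.
Overhead = 2111 − 1754.6 = 356.37 kg/min.

356.4 kg/min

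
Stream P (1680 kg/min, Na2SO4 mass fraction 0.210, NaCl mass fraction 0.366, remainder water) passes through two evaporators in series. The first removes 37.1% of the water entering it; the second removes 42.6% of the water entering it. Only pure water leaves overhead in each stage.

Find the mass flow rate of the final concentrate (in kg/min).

1225 kg/min

water in feed = 1680×0.424 = 712.32 kg/min.
After stage 1: water left = (1−0.371)×712.32 = 448.05; stream total = 1415.7 kg/min.
After stage 2: water left = (1−0.426)×448.05 = 257.18; final concentrate = 1224.9 kg/min.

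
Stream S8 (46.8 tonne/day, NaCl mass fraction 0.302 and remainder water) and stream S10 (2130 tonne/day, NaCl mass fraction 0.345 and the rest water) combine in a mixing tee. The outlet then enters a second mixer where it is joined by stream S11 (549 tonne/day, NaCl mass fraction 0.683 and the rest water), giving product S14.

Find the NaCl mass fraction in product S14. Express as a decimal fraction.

0.412

Overall, product flow = 2725.8 tonne/day.
NaCl in = 46.8×0.302 + 2130×0.345 + 549×0.683 = 1124 tonne/day.
NaCl fraction in S14 = 0.412.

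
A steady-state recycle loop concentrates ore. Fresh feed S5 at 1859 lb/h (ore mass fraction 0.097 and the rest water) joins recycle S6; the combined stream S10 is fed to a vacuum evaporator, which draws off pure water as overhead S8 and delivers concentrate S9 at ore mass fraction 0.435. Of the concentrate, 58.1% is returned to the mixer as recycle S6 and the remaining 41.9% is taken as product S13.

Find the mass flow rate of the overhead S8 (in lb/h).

1444 lb/h

Overall ore balance (none leaves overhead): ore in fresh feed = ore in product, i.e. 1859×0.097 = (1−0.581)·S9·0.435.
S9 = 180.32/(0.435×0.419) = 989.35 lb/h.
Recycle S6 = 0.581×989.35 = 574.81 lb/h.
Combined feed S10 = 1859 + 574.81 = 2433.8 lb/h.
Overhead S8 = S10 − S9 = 2433.8 − 989.35 = 1444.5 lb/h.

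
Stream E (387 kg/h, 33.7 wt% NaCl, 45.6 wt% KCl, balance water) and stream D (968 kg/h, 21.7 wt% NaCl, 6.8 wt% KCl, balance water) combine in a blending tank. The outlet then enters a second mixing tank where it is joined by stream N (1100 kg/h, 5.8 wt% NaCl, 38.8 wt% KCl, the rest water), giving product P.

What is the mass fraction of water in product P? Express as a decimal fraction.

0.563

Overall, product flow = 2455 kg/h.
water in = 387×0.207 + 968×0.715 + 1100×0.554 = 1381.6 kg/h.
water fraction in P = 0.563.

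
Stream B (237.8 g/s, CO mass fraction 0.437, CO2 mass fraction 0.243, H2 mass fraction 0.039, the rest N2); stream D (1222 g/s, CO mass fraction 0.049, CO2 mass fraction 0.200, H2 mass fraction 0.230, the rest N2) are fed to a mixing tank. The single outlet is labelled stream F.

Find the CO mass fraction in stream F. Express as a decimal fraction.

Total flow out = 237.8 + 1222 = 1459.8 g/s.
CO in = 237.8×0.437 + 1222×0.049 = 163.8 g/s.
CO mass fraction in F = 163.8/1459.8 = 0.112.

0.112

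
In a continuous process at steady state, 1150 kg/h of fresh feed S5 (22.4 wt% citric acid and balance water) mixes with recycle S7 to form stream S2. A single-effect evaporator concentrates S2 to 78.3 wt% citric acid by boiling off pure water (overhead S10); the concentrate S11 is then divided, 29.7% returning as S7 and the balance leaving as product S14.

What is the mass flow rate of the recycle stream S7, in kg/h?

139 kg/h

Overall citric acid balance (none leaves overhead): citric acid in fresh feed = citric acid in product, i.e. 1150×0.224 = (1−0.297)·S11·0.783.
S11 = 257.6/(0.783×0.703) = 467.98 kg/h.
Recycle S7 = 0.297×467.98 = 138.99 kg/h.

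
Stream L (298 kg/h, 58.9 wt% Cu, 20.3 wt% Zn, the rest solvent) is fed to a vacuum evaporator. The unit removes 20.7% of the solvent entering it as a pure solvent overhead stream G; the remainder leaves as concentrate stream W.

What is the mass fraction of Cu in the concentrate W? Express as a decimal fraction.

Cu is not removed: 298×0.589 = 175.52 kg/h of Cu enters W.
solvent entering = 298×0.208 = 61.984 kg/h; overhead removed = 0.207×61.984 = 12.831 kg/h.
Concentrate = 298 − 12.831 = 285.17 kg/h.
Mass fraction = 175.52/285.17 = 0.616.

0.616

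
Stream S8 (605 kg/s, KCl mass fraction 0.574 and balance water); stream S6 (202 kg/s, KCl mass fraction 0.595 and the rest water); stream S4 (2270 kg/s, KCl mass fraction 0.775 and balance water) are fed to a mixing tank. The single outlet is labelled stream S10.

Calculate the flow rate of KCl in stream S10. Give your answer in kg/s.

2227 kg/s

KCl out = KCl in = 605×0.574 + 202×0.595 + 2270×0.775 = 2226.7 kg/s.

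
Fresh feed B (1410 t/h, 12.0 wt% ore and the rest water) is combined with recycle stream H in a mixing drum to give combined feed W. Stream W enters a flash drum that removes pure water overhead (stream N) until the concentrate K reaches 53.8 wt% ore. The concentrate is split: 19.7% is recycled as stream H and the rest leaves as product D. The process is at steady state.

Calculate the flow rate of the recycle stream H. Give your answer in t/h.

77.16 t/h

Overall ore balance (none leaves overhead): ore in fresh feed = ore in product, i.e. 1410×0.120 = (1−0.197)·K·0.538.
K = 169.2/(0.538×0.803) = 391.65 t/h.
Recycle H = 0.197×391.65 = 77.156 t/h.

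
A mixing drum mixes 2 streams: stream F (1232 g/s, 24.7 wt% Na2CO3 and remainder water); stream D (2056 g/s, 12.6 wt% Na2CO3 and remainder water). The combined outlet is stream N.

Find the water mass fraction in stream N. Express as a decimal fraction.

Total flow out = 1232 + 2056 = 3288 g/s.
water in = 1232×0.753 + 2056×0.874 = 2724.6 g/s.
water mass fraction in N = 2724.6/3288 = 0.829.

0.829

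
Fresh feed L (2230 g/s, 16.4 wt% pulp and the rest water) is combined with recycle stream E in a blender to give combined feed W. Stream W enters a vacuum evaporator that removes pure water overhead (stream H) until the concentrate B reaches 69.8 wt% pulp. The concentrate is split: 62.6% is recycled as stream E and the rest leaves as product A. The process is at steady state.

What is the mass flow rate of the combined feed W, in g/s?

Overall pulp balance (none leaves overhead): pulp in fresh feed = pulp in product, i.e. 2230×0.164 = (1−0.626)·B·0.698.
B = 365.72/(0.698×0.374) = 1400.9 g/s.
Recycle E = 0.626×1400.9 = 876.99 g/s.
Combined feed W = 2230 + 876.99 = 3107 g/s.

3107 g/s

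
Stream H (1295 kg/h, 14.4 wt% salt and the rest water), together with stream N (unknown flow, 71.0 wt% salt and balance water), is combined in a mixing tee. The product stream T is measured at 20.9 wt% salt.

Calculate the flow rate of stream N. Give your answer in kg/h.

Let N be the unknown flow. Total out = 1295 + N.
salt balance: 186.48 + 0.710·N = 0.209·(1295 + N)
(0.710 − 0.209)·N = 0.209×1295 − 186.48 = 84.175
N = 84.175 / 0.501 = 168.01 kg/h

168 kg/h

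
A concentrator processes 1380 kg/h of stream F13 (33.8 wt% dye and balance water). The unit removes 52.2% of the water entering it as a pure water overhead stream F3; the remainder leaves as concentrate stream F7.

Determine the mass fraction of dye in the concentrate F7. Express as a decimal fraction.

dye is not removed: 1380×0.338 = 466.44 kg/h of dye enters F7.
water entering = 1380×0.662 = 913.56 kg/h; overhead removed = 0.522×913.56 = 476.88 kg/h.
Concentrate = 1380 − 476.88 = 903.12 kg/h.
Mass fraction = 466.44/903.12 = 0.516.

0.516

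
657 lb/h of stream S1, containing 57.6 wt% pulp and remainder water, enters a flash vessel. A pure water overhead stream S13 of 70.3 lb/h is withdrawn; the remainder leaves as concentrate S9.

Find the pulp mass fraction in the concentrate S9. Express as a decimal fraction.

pulp is not removed: 657×0.576 = 378.43 lb/h of pulp enters S9.
Concentrate = 657 − 70.3 = 586.7 lb/h.
Mass fraction = 378.43/586.7 = 0.6450.

0.6450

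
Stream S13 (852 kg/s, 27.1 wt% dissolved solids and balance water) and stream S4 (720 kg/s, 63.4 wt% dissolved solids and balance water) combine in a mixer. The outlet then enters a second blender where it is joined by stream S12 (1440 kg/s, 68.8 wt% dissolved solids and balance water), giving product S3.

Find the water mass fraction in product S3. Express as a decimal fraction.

0.443

Overall, product flow = 3012 kg/s.
water in = 852×0.729 + 720×0.366 + 1440×0.312 = 1333.9 kg/s.
water fraction in S3 = 0.443.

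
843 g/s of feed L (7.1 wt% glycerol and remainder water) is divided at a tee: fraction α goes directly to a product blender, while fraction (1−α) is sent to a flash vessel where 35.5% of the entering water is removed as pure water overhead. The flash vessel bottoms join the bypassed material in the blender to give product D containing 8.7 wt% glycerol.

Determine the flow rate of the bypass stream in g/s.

372.9 g/s

All 843×0.071 = 59.853 g/s of glycerol reaches D, so D = 59.853/0.087 = 687.97 g/s and vapour = 155.03 g/s.
The evaporator receives (1−α)·843 of feed at 0.929 water and removes 0.355 of that water:
0.355×0.929×(1−α)×843 = 155.03
(1−α) = 155.03/278.02 = 0.5576;  α = 0.4424.
Bypass flow = 0.4424×843 = 372.91 g/s.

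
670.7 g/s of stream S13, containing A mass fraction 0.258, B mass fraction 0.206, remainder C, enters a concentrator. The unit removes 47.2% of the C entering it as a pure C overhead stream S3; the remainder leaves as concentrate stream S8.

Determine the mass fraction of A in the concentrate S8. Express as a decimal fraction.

0.345

A is not removed: 670.7×0.258 = 173.04 g/s of A enters S8.
C entering = 670.7×0.536 = 359.5 g/s; overhead removed = 0.472×359.5 = 169.68 g/s.
Concentrate = 670.7 − 169.68 = 501.02 g/s.
Mass fraction = 173.04/501.02 = 0.345.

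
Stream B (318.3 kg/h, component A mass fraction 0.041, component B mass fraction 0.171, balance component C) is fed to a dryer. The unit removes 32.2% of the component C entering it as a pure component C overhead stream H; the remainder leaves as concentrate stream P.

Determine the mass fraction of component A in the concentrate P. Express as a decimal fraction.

0.055

component A is not removed: 318.3×0.041 = 13.05 kg/h of component A enters P.
component C entering = 318.3×0.788 = 250.82 kg/h; overhead removed = 0.322×250.82 = 80.764 kg/h.
Concentrate = 318.3 − 80.764 = 237.54 kg/h.
Mass fraction = 13.05/237.54 = 0.055.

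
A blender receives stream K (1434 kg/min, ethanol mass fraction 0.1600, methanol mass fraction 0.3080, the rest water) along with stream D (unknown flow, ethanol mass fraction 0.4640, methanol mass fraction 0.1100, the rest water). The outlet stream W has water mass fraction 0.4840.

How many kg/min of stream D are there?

1187 kg/min

Let D be the unknown flow. Total out = 1434 + D.
water balance: 762.89 + 0.426·D = 0.484·(1434 + D)
(0.426 − 0.484)·D = 0.484×1434 − 762.89 = -68.832
D = -68.832 / -0.058 = 1186.8 kg/min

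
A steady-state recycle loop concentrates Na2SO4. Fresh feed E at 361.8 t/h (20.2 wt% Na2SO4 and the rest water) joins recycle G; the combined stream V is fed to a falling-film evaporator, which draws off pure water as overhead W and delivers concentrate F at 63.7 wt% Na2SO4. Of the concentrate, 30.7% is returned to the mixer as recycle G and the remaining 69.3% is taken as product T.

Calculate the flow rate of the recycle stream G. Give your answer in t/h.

Overall Na2SO4 balance (none leaves overhead): Na2SO4 in fresh feed = Na2SO4 in product, i.e. 361.8×0.202 = (1−0.307)·F·0.637.
F = 73.084/(0.637×0.693) = 165.56 t/h.
Recycle G = 0.307×165.56 = 50.826 t/h.

50.83 t/h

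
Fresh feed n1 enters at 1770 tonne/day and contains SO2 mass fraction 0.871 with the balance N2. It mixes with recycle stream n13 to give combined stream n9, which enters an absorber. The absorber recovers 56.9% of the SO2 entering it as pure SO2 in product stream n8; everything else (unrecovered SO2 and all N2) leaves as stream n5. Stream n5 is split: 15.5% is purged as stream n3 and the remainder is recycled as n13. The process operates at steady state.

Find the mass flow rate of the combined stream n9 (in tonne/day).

3898 tonne/day

N2 enters only via n1 and leaves only via the purge: 1770×0.129 = 0.155×(N2 in n5), and the absorber passes all N2, so N2 in n9 = N2 in n5 = 1473.1 tonne/day.
SO2 in n9: m_A = 1770×0.871 + (1−0.155)·(1−0.569)·m_A, so m_A = 1541.7/0.6358 = 2424.8 tonne/day.
n9 = 2424.8 + 1473.1 = 3897.8 tonne/day.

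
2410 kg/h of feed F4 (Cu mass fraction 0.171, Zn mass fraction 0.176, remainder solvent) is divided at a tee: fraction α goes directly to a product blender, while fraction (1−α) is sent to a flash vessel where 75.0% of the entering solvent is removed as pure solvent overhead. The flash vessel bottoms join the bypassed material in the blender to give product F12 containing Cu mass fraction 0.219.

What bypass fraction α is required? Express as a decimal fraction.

All 2410×0.171 = 412.11 kg/h of Cu reaches F12, so F12 = 412.11/0.219 = 1881.8 kg/h and vapour = 528.22 kg/h.
The evaporator receives (1−α)·2410 of feed at 0.653 solvent and removes 0.750 of that solvent:
0.750×0.653×(1−α)×2410 = 528.22
(1−α) = 528.22/1180.3 = 0.4475;  α = 0.5525.

0.552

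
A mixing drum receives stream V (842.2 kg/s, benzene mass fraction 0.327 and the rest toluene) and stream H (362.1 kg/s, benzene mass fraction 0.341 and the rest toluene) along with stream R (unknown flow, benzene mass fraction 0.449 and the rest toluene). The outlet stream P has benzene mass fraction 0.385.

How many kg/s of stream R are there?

Let R be the unknown flow. Total out = 1204.3 + R.
benzene balance: 398.88 + 0.449·R = 0.385·(1204.3 + R)
(0.449 − 0.385)·R = 0.385×1204.3 − 398.88 = 64.78
R = 64.78 / 0.064 = 1012.2 kg/s

1012 kg/s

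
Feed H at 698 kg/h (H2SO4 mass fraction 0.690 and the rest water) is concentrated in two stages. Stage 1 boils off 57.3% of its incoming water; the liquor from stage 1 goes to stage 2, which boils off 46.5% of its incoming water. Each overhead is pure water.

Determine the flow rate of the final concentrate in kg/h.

531.1 kg/h

water in feed = 698×0.310 = 216.38 kg/h.
After stage 1: water left = (1−0.573)×216.38 = 92.394; stream total = 574.01 kg/h.
After stage 2: water left = (1−0.465)×92.394 = 49.431; final concentrate = 531.05 kg/h.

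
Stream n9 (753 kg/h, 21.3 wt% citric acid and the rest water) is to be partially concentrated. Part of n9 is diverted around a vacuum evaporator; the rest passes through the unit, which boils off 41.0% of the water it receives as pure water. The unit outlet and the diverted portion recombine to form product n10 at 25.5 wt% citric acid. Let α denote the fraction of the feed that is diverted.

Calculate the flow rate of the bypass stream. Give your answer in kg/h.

All 753×0.213 = 160.39 kg/h of citric acid reaches n10, so n10 = 160.39/0.255 = 628.98 kg/h and vapour = 124.02 kg/h.
The evaporator receives (1−α)·753 of feed at 0.787 water and removes 0.410 of that water:
0.410×0.787×(1−α)×753 = 124.02
(1−α) = 124.02/242.97 = 0.5104;  α = 0.4896.
Bypass flow = 0.4896×753 = 368.63 kg/h.

368.6 kg/h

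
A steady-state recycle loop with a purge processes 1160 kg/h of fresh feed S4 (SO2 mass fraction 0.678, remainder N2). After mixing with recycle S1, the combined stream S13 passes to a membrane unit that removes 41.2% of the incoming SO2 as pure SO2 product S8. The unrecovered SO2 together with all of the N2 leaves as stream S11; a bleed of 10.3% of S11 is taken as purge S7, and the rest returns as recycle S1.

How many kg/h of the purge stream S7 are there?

474.3 kg/h

N2 enters only via S4 and leaves only via the purge: 1160×0.322 = 0.103×(N2 in S11), and the membrane unit passes all N2, so N2 in S13 = N2 in S11 = 3626.4 kg/h.
SO2 in S13: m_A = 1160×0.678 + (1−0.103)·(1−0.412)·m_A, so m_A = 786.48/0.4726 = 1664.3 kg/h.
S11 = (1−0.412)×1664.3 + 3626.4 = 4605 kg/h.
Purge S7 = 0.103×4605 = 474.32 kg/h.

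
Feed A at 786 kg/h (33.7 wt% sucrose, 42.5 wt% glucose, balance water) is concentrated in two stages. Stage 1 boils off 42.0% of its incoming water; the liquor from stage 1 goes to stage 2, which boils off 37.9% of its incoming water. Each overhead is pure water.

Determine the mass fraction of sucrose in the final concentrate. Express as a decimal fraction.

0.398

water in feed = 786×0.238 = 187.07 kg/h.
After stage 1: water left = (1−0.420)×187.07 = 108.5; stream total = 707.43 kg/h.
After stage 2: water left = (1−0.379)×108.5 = 67.378; final concentrate = 666.31 kg/h.
sucrose fraction = 264.88/666.31 = 0.398.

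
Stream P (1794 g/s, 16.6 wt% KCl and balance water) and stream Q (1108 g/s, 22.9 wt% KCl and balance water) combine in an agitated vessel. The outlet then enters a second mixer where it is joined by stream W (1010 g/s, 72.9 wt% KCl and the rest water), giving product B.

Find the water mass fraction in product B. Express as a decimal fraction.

0.6708

Overall, product flow = 3912 g/s.
water in = 1794×0.834 + 1108×0.771 + 1010×0.271 = 2624.2 g/s.
water fraction in B = 0.6708.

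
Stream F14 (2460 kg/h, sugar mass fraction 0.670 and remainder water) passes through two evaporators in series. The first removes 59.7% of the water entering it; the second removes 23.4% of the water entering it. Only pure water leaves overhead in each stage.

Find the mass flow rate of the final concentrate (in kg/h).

1899 kg/h

water in feed = 2460×0.330 = 811.8 kg/h.
After stage 1: water left = (1−0.597)×811.8 = 327.16; stream total = 1975.4 kg/h.
After stage 2: water left = (1−0.234)×327.16 = 250.6; final concentrate = 1898.8 kg/h.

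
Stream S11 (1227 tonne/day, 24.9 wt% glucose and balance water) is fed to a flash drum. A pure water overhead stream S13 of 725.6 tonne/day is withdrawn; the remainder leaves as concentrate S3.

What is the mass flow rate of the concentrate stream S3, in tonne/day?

501.4 tonne/day

Concentrate = 1227 − 725.6 = 501.4 tonne/day.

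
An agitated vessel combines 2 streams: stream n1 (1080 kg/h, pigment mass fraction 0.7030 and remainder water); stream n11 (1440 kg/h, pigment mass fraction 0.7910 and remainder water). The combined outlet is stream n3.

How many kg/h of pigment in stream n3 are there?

1898 kg/h

pigment out = pigment in = 1080×0.703 + 1440×0.791 = 1898.3 kg/h.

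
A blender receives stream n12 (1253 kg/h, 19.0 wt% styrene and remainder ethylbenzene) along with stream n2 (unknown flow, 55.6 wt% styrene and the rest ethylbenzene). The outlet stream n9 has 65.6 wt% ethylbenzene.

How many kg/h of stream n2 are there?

910.2 kg/h

Let n2 be the unknown flow. Total out = 1253 + n2.
ethylbenzene balance: 1014.9 + 0.444·n2 = 0.656·(1253 + n2)
(0.444 − 0.656)·n2 = 0.656×1253 − 1014.9 = -192.96
n2 = -192.96 / -0.212 = 910.2 kg/h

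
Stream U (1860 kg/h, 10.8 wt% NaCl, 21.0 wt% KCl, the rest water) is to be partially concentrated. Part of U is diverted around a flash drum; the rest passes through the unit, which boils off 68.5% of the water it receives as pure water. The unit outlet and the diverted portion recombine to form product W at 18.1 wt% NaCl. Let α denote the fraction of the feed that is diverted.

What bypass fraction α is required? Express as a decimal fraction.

0.137

All 1860×0.108 = 200.88 kg/h of NaCl reaches W, so W = 200.88/0.181 = 1109.8 kg/h and vapour = 750.17 kg/h.
The evaporator receives (1−α)·1860 of feed at 0.682 water and removes 0.685 of that water:
0.685×0.682×(1−α)×1860 = 750.17
(1−α) = 750.17/868.94 = 0.8633;  α = 0.1367.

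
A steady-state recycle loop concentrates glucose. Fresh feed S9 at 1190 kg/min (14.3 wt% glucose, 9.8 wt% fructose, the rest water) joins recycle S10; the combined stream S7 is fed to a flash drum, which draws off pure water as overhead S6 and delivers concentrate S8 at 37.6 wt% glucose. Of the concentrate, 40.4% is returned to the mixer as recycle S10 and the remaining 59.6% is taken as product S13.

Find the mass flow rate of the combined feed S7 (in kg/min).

Overall glucose balance (none leaves overhead): glucose in fresh feed = glucose in product, i.e. 1190×0.143 = (1−0.404)·S8·0.376.
S8 = 170.17/(0.376×0.596) = 759.36 kg/min.
Recycle S10 = 0.404×759.36 = 306.78 kg/min.
Combined feed S7 = 1190 + 306.78 = 1496.8 kg/min.

1497 kg/min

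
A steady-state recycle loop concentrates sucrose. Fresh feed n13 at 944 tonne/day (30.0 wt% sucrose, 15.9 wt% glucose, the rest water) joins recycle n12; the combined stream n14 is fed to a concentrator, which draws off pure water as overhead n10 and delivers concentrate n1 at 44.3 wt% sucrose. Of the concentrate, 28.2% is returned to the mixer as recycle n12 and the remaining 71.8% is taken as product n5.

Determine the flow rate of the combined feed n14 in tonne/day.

1195 tonne/day

Overall sucrose balance (none leaves overhead): sucrose in fresh feed = sucrose in product, i.e. 944×0.300 = (1−0.282)·n1·0.443.
n1 = 283.2/(0.443×0.718) = 890.36 tonne/day.
Recycle n12 = 0.282×890.36 = 251.08 tonne/day.
Combined feed n14 = 944 + 251.08 = 1195.1 tonne/day.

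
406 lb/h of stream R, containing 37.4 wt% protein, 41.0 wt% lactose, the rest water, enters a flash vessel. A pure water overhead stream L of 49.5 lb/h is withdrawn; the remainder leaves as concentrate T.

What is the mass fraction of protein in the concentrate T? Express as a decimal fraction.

protein is not removed: 406×0.374 = 151.84 lb/h of protein enters T.
Concentrate = 406 − 49.5 = 356.5 lb/h.
Mass fraction = 151.84/356.5 = 0.4259.

0.4259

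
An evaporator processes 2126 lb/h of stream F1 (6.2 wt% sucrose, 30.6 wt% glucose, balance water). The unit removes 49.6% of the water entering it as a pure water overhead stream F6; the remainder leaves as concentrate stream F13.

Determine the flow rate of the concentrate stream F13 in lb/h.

water entering = 2126×0.632 = 1343.6 lb/h; overhead removed = 0.496×1343.6 = 666.44 lb/h.
Concentrate = 2126 − 666.44 = 1459.6 lb/h.

1460 lb/h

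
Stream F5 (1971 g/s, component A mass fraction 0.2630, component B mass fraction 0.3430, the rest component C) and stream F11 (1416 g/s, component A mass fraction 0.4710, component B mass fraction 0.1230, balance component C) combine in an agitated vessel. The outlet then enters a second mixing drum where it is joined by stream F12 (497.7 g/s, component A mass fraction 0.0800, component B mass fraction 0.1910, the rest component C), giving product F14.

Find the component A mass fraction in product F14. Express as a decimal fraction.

0.3154

Overall, product flow = 3884.7 g/s.
component A in = 1971×0.263 + 1416×0.471 + 497.7×0.080 = 1225.1 g/s.
component A fraction in F14 = 0.3154.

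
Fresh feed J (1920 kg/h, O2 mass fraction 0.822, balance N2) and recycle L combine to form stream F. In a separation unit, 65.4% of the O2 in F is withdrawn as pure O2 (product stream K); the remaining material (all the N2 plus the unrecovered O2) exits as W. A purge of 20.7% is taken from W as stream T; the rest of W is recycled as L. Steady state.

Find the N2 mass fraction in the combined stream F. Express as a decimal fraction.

0.432

N2 enters only via J and leaves only via the purge: 1920×0.178 = 0.207×(N2 in W), and the separation unit passes all N2, so N2 in F = N2 in W = 1651 kg/h.
O2 in F: m_A = 1920×0.822 + (1−0.207)·(1−0.654)·m_A, so m_A = 1578.2/0.7256 = 2175 kg/h.
F = 2175 + 1651 = 3826 kg/h.
N2 fraction in F = 1651/3826 = 0.432.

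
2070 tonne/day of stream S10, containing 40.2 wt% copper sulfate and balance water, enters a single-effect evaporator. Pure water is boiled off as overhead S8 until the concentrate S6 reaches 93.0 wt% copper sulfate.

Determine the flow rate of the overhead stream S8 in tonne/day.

1175 tonne/day

copper sulfate is conserved: 2070×0.402 = 832.14 tonne/day all reports to the concentrate.
Concentrate = 832.14/(target fraction) = 894.77 tonne/day.
Overhead = 2070 − 894.77 = 1175.2 tonne/day.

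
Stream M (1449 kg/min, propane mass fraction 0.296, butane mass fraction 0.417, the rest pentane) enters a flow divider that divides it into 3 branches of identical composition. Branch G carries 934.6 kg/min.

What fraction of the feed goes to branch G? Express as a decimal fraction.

0.645

Fraction to G = 934.6/1449 = 0.6450.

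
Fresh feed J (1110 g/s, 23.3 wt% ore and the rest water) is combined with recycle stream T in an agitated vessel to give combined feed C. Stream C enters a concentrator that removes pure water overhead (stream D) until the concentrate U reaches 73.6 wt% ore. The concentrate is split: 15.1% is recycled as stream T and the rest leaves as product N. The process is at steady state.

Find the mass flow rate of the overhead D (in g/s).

758.6 g/s

Overall ore balance (none leaves overhead): ore in fresh feed = ore in product, i.e. 1110×0.233 = (1−0.151)·U·0.736.
U = 258.63/(0.736×0.849) = 413.9 g/s.
Recycle T = 0.151×413.9 = 62.499 g/s.
Combined feed C = 1110 + 62.499 = 1172.5 g/s.
Overhead D = C − U = 1172.5 − 413.9 = 758.6 g/s.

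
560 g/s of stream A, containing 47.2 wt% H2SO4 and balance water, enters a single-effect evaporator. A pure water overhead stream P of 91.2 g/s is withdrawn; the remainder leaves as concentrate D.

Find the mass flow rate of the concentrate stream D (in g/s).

Concentrate = 560 − 91.2 = 468.8 g/s.

468.8 g/s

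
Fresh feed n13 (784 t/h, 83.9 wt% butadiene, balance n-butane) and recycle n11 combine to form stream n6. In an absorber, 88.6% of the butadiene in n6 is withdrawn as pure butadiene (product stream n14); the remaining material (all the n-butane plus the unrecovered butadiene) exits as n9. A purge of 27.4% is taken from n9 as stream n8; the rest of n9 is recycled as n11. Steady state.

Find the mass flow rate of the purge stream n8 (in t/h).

n-butane enters only via n13 and leaves only via the purge: 784×0.161 = 0.274×(n-butane in n9), and the absorber passes all n-butane, so n-butane in n6 = n-butane in n9 = 460.67 t/h.
butadiene in n6: m_A = 784×0.839 + (1−0.274)·(1−0.886)·m_A, so m_A = 657.78/0.9172 = 717.13 t/h.
n9 = (1−0.886)×717.13 + 460.67 = 542.42 t/h.
Purge n8 = 0.274×542.42 = 148.62 t/h.

148.6 t/h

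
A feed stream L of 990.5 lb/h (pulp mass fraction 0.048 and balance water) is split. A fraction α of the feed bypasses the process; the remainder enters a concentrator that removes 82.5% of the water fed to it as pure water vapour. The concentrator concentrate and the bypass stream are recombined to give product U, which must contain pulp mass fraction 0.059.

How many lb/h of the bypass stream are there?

All 990.5×0.048 = 47.544 lb/h of pulp reaches U, so U = 47.544/0.059 = 805.83 lb/h and vapour = 184.67 lb/h.
The evaporator receives (1−α)·990.5 of feed at 0.952 water and removes 0.825 of that water:
0.825×0.952×(1−α)×990.5 = 184.67
(1−α) = 184.67/777.94 = 0.2374;  α = 0.7626.
Bypass flow = 0.7626×990.5 = 755.37 lb/h.

755.4 lb/h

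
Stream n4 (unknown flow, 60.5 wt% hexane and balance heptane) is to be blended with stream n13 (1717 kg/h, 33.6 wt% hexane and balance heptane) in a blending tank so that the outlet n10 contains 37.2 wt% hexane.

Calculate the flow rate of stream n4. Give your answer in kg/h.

265.3 kg/h

Let n4 be the unknown flow. Total out = 1717 + n4.
hexane balance: 576.91 + 0.605·n4 = 0.372·(1717 + n4)
(0.605 − 0.372)·n4 = 0.372×1717 − 576.91 = 61.812
n4 = 61.812 / 0.233 = 265.29 kg/h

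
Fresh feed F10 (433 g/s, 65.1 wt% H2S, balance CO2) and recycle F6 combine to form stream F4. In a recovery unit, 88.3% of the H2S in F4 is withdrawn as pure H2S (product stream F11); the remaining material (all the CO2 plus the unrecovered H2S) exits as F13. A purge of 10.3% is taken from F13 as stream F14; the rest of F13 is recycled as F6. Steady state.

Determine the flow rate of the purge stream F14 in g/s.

CO2 enters only via F10 and leaves only via the purge: 433×0.349 = 0.103×(CO2 in F13), and the recovery unit passes all CO2, so CO2 in F4 = CO2 in F13 = 1467.2 g/s.
H2S in F4: m_A = 433×0.651 + (1−0.103)·(1−0.883)·m_A, so m_A = 281.88/0.8951 = 314.94 g/s.
F13 = (1−0.883)×314.94 + 1467.2 = 1504 g/s.
Purge F14 = 0.103×1504 = 154.91 g/s.

154.9 g/s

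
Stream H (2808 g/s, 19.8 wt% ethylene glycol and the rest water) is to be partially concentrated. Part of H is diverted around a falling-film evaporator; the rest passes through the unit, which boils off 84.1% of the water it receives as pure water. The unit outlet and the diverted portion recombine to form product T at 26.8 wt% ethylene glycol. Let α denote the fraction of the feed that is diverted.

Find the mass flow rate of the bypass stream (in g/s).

All 2808×0.198 = 555.98 g/s of ethylene glycol reaches T, so T = 555.98/0.268 = 2074.6 g/s and vapour = 733.43 g/s.
The evaporator receives (1−α)·2808 of feed at 0.802 water and removes 0.841 of that water:
0.841×0.802×(1−α)×2808 = 733.43
(1−α) = 733.43/1893.9 = 0.3873;  α = 0.6127.
Bypass flow = 0.6127×2808 = 1720.6 g/s.

1721 g/s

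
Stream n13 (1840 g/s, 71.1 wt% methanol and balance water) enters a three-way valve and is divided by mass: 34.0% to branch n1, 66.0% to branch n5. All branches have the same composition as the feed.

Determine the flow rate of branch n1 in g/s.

625.6 g/s

Branch n1 flow = 0.340×1840 = 625.6 g/s.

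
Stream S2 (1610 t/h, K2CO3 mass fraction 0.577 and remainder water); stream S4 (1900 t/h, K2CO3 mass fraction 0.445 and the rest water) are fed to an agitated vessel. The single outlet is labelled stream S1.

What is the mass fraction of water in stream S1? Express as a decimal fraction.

Total flow out = 1610 + 1900 = 3510 t/h.
water in = 1610×0.423 + 1900×0.555 = 1735.5 t/h.
water mass fraction in S1 = 1735.5/3510 = 0.494.

0.494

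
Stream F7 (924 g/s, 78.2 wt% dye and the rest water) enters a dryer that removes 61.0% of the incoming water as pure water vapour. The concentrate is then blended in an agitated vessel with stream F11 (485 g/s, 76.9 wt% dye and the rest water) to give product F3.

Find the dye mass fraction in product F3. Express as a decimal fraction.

Vapour removed = 0.610×0.218×924 = 122.87 g/s; concentrate = 801.13 g/s.
dye reaching the mixer = 722.57 (from concentrate) + 485×0.769 = 1095.5 g/s.
Product flow = 801.13 + 485 = 1286.1 g/s; dye fraction = 0.852.

0.852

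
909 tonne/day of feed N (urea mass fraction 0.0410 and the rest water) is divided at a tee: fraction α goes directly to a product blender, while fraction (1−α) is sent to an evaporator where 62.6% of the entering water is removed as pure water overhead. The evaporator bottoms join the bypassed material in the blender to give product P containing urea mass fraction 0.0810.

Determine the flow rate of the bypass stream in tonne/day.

161.3 tonne/day

All 909×0.041 = 37.269 tonne/day of urea reaches P, so P = 37.269/0.081 = 460.11 tonne/day and vapour = 448.89 tonne/day.
The evaporator receives (1−α)·909 of feed at 0.959 water and removes 0.626 of that water:
0.626×0.959×(1−α)×909 = 448.89
(1−α) = 448.89/545.7 = 0.8226;  α = 0.1774.
Bypass flow = 0.1774×909 = 161.27 tonne/day.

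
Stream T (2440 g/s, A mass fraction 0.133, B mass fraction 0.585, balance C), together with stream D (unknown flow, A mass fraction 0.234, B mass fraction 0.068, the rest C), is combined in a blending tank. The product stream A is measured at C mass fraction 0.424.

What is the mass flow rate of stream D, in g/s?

1265 g/s

Let D be the unknown flow. Total out = 2440 + D.
C balance: 688.08 + 0.698·D = 0.424·(2440 + D)
(0.698 − 0.424)·D = 0.424×2440 − 688.08 = 346.48
D = 346.48 / 0.274 = 1264.5 g/s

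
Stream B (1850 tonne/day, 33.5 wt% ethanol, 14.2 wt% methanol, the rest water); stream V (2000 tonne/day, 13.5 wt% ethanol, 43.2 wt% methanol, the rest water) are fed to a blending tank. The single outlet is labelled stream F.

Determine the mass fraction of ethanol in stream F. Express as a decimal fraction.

0.231

Total flow out = 1850 + 2000 = 3850 tonne/day.
ethanol in = 1850×0.335 + 2000×0.135 = 889.75 tonne/day.
ethanol mass fraction in F = 889.75/3850 = 0.231.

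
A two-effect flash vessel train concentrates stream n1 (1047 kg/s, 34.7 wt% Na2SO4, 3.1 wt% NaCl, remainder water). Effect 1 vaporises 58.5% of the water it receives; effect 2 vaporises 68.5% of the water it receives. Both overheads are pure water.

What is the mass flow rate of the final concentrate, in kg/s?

480.9 kg/s

water in feed = 1047×0.622 = 651.23 kg/s.
After stage 1: water left = (1−0.585)×651.23 = 270.26; stream total = 666.03 kg/s.
After stage 2: water left = (1−0.685)×270.26 = 85.133; final concentrate = 480.9 kg/s.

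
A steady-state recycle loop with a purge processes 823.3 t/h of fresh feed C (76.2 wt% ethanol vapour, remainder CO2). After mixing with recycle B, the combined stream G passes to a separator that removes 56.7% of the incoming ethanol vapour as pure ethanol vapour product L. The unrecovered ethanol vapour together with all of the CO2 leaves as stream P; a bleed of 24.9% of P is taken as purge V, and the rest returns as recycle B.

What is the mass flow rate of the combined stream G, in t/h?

CO2 enters only via C and leaves only via the purge: 823.3×0.238 = 0.249×(CO2 in P), and the separator passes all CO2, so CO2 in G = CO2 in P = 786.93 t/h.
ethanol vapour in G: m_A = 823.3×0.762 + (1−0.249)·(1−0.567)·m_A, so m_A = 627.35/0.6748 = 929.67 t/h.
G = 929.67 + 786.93 = 1716.6 t/h.

1717 t/h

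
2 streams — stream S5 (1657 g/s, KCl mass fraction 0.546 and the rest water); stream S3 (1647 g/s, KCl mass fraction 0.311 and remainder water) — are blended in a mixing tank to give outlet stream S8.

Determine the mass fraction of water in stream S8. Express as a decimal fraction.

Total flow out = 1657 + 1647 = 3304 g/s.
water in = 1657×0.454 + 1647×0.689 = 1887.1 g/s.
water mass fraction in S8 = 1887.1/3304 = 0.571.

0.571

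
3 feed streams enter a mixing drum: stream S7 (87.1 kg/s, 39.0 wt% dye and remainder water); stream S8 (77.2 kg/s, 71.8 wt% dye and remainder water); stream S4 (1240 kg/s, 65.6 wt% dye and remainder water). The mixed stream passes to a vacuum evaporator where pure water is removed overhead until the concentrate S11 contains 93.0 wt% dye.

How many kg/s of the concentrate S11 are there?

970.8 kg/s

dye entering = 87.1×0.390 + 77.2×0.718 + 1240×0.656 = 902.84 kg/s.
All dye reports to S11, so S11 = 902.84/0.930 = 970.79 kg/s.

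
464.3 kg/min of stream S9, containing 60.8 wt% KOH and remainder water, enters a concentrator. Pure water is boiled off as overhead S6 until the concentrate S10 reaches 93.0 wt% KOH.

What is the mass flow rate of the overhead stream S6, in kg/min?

160.8 kg/min

KOH is conserved: 464.3×0.608 = 282.29 kg/min all reports to the concentrate.
Concentrate = 282.29/(target fraction) = 303.54 kg/min.
Overhead = 464.3 − 303.54 = 160.76 kg/min.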